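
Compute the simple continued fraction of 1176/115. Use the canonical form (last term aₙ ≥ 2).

[10; 4, 2, 2, 1, 3]

1176 = 10·115 + 26
115 = 4·26 + 11
26 = 2·11 + 4
11 = 2·4 + 3
4 = 1·3 + 1
3 = 3·1 + 0  (stop)
So 1176/115 = [10; 4, 2, 2, 1, 3].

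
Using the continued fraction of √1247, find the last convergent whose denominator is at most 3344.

56995/1614

√1247 = [35; 3, 5, 9, 1, 9, 5, 3, 70, …] (period length 8).
Convergents:
  p_0/q_0 = 35/1
  p_1/q_1 = 106/3
  p_2/q_2 = 565/16
  p_3/q_3 = 5191/147
  p_4/q_4 = 5756/163
  p_5/q_5 = 56995/1614
  p_6/q_6 = 290731/8233
q_5 = 1614 ≤ 3344 < 8233 = q_6, so the answer is 56995/1614.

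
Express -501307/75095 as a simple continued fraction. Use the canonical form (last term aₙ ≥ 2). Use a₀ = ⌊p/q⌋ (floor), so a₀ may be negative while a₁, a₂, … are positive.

[-7; 3, 12, 19, 15, 7]

-501307 = -7*75095 + 24358
75095 = 3*24358 + 2021
24358 = 12*2021 + 106
2021 = 19*106 + 7
106 = 15*7 + 1
7 = 7*1 + 0  (stop)
So -501307/75095 = [-7; 3, 12, 19, 15, 7].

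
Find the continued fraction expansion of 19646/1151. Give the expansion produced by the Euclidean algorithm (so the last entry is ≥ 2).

[17; 14, 1, 1, 3, 11]

19646 = 17*1151 + 79
1151 = 14*79 + 45
79 = 1*45 + 34
45 = 1*34 + 11
34 = 3*11 + 1
11 = 11*1 + 0  (stop)
So 19646/1151 = [17; 14, 1, 1, 3, 11].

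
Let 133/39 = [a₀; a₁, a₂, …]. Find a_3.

3

133 = 3·39 + 16   →  a_0 = 3
39 = 2·16 + 7   →  a_1 = 2
16 = 2·7 + 2   →  a_2 = 2
7 = 3·2 + 1   →  a_3 = 3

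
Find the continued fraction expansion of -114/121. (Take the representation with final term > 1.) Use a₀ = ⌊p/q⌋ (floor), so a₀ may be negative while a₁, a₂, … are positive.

[-1; 17, 3, 2]

-114 = -1×121 + 7
121 = 17×7 + 2
7 = 3×2 + 1
2 = 2×1 + 0  (stop)
So -114/121 = [-1; 17, 3, 2].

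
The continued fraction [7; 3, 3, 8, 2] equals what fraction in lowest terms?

Using pₖ = aₖpₖ₋₁ + pₖ₋₂ and qₖ = aₖqₖ₋₁ + qₖ₋₂:
  k=0: a=7, p=7, q=1
  k=1: a=3, p=22, q=3
  k=2: a=3, p=73, q=10
  k=3: a=8, p=606, q=83
  k=4: a=2, p=1285, q=176

1285/176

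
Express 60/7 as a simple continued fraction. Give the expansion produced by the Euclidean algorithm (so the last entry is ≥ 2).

[8; 1, 1, 3]

60 = 8×7 + 4
7 = 1×4 + 3
4 = 1×3 + 1
3 = 3×1 + 0  (stop)
So 60/7 = [8; 1, 1, 3].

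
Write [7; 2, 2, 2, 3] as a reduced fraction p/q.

Fold from the inside: start with 3/1.
  2 + 1/3 = 7/3
  2 + 3/7 = 17/7
  2 + 7/17 = 41/17
  7 + 17/41 = 304/41

304/41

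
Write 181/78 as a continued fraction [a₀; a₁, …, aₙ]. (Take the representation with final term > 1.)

181 = 2×78 + 25
78 = 3×25 + 3
25 = 8×3 + 1
3 = 3×1 + 0  (stop)
So 181/78 = [2; 3, 8, 3].

[2; 3, 8, 3]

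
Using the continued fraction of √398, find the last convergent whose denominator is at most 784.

15541/779

√398 = [19; 1, 18, 1, 38, …] (period length 4).
Convergents:
  p_0/q_0 = 19/1
  p_1/q_1 = 20/1
  p_2/q_2 = 379/19
  p_3/q_3 = 399/20
  p_4/q_4 = 15541/779
  p_5/q_5 = 15940/799
q_4 = 779 ≤ 784 < 799 = q_5, so the answer is 15541/779.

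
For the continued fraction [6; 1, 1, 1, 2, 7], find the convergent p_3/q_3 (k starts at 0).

Using pₖ = aₖpₖ₋₁ + pₖ₋₂, qₖ = aₖqₖ₋₁ + qₖ₋₂ (with p₋₁=1, p₋₂=0, q₋₁=0, q₋₂=1):
  k=0: a=6, p=6, q=1
  k=1: a=1, p=7, q=1
  k=2: a=1, p=13, q=2
  k=3: a=1, p=20, q=3

20/3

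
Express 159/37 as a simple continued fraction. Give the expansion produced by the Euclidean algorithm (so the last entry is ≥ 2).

159 = 4*37 + 11
37 = 3*11 + 4
11 = 2*4 + 3
4 = 1*3 + 1
3 = 3*1 + 0  (stop)
So 159/37 = [4; 3, 2, 1, 3].

[4; 3, 2, 1, 3]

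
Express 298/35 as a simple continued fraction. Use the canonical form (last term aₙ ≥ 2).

[8; 1, 1, 17]

298 = 8×35 + 18
35 = 1×18 + 17
18 = 1×17 + 1
17 = 17×1 + 0  (stop)
So 298/35 = [8; 1, 1, 17].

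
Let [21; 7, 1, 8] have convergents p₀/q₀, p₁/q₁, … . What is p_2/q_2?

169/8

Using pₖ = aₖpₖ₋₁ + pₖ₋₂, qₖ = aₖqₖ₋₁ + qₖ₋₂ (with p₋₁=1, p₋₂=0, q₋₁=0, q₋₂=1):
  k=0: a=21, p=21, q=1
  k=1: a=7, p=148, q=7
  k=2: a=1, p=169, q=8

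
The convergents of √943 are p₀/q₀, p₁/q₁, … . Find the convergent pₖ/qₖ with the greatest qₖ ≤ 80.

737/24

√943 = [30; 1, 2, 2, 2, 1, 60, …] (period length 6).
Convergents:
  p_0/q_0 = 30/1
  p_1/q_1 = 31/1
  p_2/q_2 = 92/3
  p_3/q_3 = 215/7
  p_4/q_4 = 522/17
  p_5/q_5 = 737/24
  p_6/q_6 = 44742/1457
q_5 = 24 ≤ 80 < 1457 = q_6, so the answer is 737/24.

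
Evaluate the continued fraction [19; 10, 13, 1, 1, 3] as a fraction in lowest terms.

Fold from the inside: start with 3/1.
  1 + 1/3 = 4/3
  1 + 3/4 = 7/4
  13 + 4/7 = 95/7
  10 + 7/95 = 957/95
  19 + 95/957 = 18278/957

18278/957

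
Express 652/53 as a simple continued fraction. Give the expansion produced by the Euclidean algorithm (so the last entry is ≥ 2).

[12; 3, 3, 5]

652 = 12×53 + 16
53 = 3×16 + 5
16 = 3×5 + 1
5 = 5×1 + 0  (stop)
So 652/53 = [12; 3, 3, 5].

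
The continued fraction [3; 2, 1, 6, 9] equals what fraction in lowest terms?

613/183

Using pₖ = aₖpₖ₋₁ + pₖ₋₂ and qₖ = aₖqₖ₋₁ + qₖ₋₂:
  k=0: a=3, p=3, q=1
  k=1: a=2, p=7, q=2
  k=2: a=1, p=10, q=3
  k=3: a=6, p=67, q=20
  k=4: a=9, p=613, q=183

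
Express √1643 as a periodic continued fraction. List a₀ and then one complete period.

a₀ = ⌊√1643⌋ = 40.
With m₀=0, d₀=1 and mₖ₊₁ = dₖaₖ − mₖ, dₖ₊₁ = (n − mₖ₊₁²)/dₖ, aₖ₊₁ = ⌊(a₀+mₖ₊₁)/dₖ₊₁⌋:
  k=1: m=40, d=43, a=1
  k=2: m=3, d=38, a=1
  k=3: m=35, d=11, a=6
  k=4: m=31, d=62, a=1
  k=5: m=31, d=11, a=6
  k=6: m=35, d=38, a=1
  k=7: m=3, d=43, a=1
  k=8: m=40, d=1, a=80
d=1 and a=2a₀=80 at k=8, so the next step gives (m, d) = (40, 43) again — its k=1 value — and the period has length 8.

[40; 1, 1, 6, 1, 6, 1, 1, 80]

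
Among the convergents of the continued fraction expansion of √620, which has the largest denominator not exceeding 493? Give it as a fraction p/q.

12176/489

√620 = [24; 1, 8, 1, 48, …] (period length 4).
Convergents:
  p_0/q_0 = 24/1
  p_1/q_1 = 25/1
  p_2/q_2 = 224/9
  p_3/q_3 = 249/10
  p_4/q_4 = 12176/489
  p_5/q_5 = 12425/499
q_4 = 489 ≤ 493 < 499 = q_5, so the answer is 12176/489.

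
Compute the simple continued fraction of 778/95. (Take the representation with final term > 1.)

778 = 8·95 + 18
95 = 5·18 + 5
18 = 3·5 + 3
5 = 1·3 + 2
3 = 1·2 + 1
2 = 2·1 + 0  (stop)
So 778/95 = [8; 5, 3, 1, 1, 2].

[8; 5, 3, 1, 1, 2]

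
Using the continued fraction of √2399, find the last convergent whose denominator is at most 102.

2400/49

√2399 = [48; 1, 47, 1, 96, …] (period length 4).
Convergents:
  p_0/q_0 = 48/1
  p_1/q_1 = 49/1
  p_2/q_2 = 2351/48
  p_3/q_3 = 2400/49
  p_4/q_4 = 232751/4752
q_3 = 49 ≤ 102 < 4752 = q_4, so the answer is 2400/49.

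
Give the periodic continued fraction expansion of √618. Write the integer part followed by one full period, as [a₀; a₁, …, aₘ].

a₀ = ⌊√618⌋ = 24.
With m₀=0, d₀=1 and mₖ₊₁ = dₖaₖ − mₖ, dₖ₊₁ = (n − mₖ₊₁²)/dₖ, aₖ₊₁ = ⌊(a₀+mₖ₊₁)/dₖ₊₁⌋:
  k=1: m=24, d=42, a=1
  k=2: m=18, d=7, a=6
  k=3: m=24, d=6, a=8
  k=4: m=24, d=7, a=6
  k=5: m=18, d=42, a=1
  k=6: m=24, d=1, a=48
d=1 and a=2a₀=48 at k=6, so the next step gives (m, d) = (24, 42) again — its k=1 value — and the period has length 6.

[24; 1, 6, 8, 6, 1, 48]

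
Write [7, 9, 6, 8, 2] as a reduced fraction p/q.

6775/953

Using pₖ = aₖpₖ₋₁ + pₖ₋₂ and qₖ = aₖqₖ₋₁ + qₖ₋₂:
  k=0: a=7, p=7, q=1
  k=1: a=9, p=64, q=9
  k=2: a=6, p=391, q=55
  k=3: a=8, p=3192, q=449
  k=4: a=2, p=6775, q=953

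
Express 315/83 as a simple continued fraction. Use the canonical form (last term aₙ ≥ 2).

315 = 3·83 + 66
83 = 1·66 + 17
66 = 3·17 + 15
17 = 1·15 + 2
15 = 7·2 + 1
2 = 2·1 + 0  (stop)
So 315/83 = [3; 1, 3, 1, 7, 2].

[3; 1, 3, 1, 7, 2]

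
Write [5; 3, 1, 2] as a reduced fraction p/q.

Using pₖ = aₖpₖ₋₁ + pₖ₋₂ and qₖ = aₖqₖ₋₁ + qₖ₋₂:
  k=0: a=5, p=5, q=1
  k=1: a=3, p=16, q=3
  k=2: a=1, p=21, q=4
  k=3: a=2, p=58, q=11

58/11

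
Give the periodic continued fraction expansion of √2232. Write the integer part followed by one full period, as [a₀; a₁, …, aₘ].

[47; 4, 10, 4, 94]

a₀ = ⌊√2232⌋ = 47.
With m₀=0, d₀=1 and mₖ₊₁ = dₖaₖ − mₖ, dₖ₊₁ = (n − mₖ₊₁²)/dₖ, aₖ₊₁ = ⌊(a₀+mₖ₊₁)/dₖ₊₁⌋:
  k=1: m=47, d=23, a=4
  k=2: m=45, d=9, a=10
  k=3: m=45, d=23, a=4
  k=4: m=47, d=1, a=94
d=1 and a=2a₀=94 at k=4, so the next step gives (m, d) = (47, 23) again — its k=1 value — and the period has length 4.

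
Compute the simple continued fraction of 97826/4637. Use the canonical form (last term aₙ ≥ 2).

97826 = 21·4637 + 449
4637 = 10·449 + 147
449 = 3·147 + 8
147 = 18·8 + 3
8 = 2·3 + 2
3 = 1·2 + 1
2 = 2·1 + 0  (stop)
So 97826/4637 = [21; 10, 3, 18, 2, 1, 2].

[21; 10, 3, 18, 2, 1, 2]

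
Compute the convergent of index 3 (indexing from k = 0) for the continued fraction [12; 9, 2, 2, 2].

569/47

Using pₖ = aₖpₖ₋₁ + pₖ₋₂, qₖ = aₖqₖ₋₁ + qₖ₋₂ (with p₋₁=1, p₋₂=0, q₋₁=0, q₋₂=1):
  k=0: a=12, p=12, q=1
  k=1: a=9, p=109, q=9
  k=2: a=2, p=230, q=19
  k=3: a=2, p=569, q=47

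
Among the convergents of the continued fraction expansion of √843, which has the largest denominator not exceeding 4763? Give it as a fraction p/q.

√843 = [29; 29, 58, …] (period length 2).
Convergents:
  p_0/q_0 = 29/1
  p_1/q_1 = 842/29
  p_2/q_2 = 48865/1683
  p_3/q_3 = 1417927/48836
q_2 = 1683 ≤ 4763 < 48836 = q_3, so the answer is 48865/1683.

48865/1683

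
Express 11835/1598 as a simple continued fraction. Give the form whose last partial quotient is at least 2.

[7; 2, 2, 6, 8, 6]

11835 = 7·1598 + 649
1598 = 2·649 + 300
649 = 2·300 + 49
300 = 6·49 + 6
49 = 8·6 + 1
6 = 6·1 + 0  (stop)
So 11835/1598 = [7; 2, 2, 6, 8, 6].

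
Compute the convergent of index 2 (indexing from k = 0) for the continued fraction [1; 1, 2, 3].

5/3

Using pₖ = aₖpₖ₋₁ + pₖ₋₂, qₖ = aₖqₖ₋₁ + qₖ₋₂ (with p₋₁=1, p₋₂=0, q₋₁=0, q₋₂=1):
  k=0: a=1, p=1, q=1
  k=1: a=1, p=2, q=1
  k=2: a=2, p=5, q=3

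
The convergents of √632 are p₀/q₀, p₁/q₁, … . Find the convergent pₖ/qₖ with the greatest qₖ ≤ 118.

1081/43

√632 = [25; 7, 6, 7, 50, …] (period length 4).
Convergents:
  p_0/q_0 = 25/1
  p_1/q_1 = 176/7
  p_2/q_2 = 1081/43
  p_3/q_3 = 7743/308
q_2 = 43 ≤ 118 < 308 = q_3, so the answer is 1081/43.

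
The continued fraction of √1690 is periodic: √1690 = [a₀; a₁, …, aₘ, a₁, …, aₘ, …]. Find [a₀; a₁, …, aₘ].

a₀ = ⌊√1690⌋ = 41.
With m₀=0, d₀=1 and mₖ₊₁ = dₖaₖ − mₖ, dₖ₊₁ = (n − mₖ₊₁²)/dₖ, aₖ₊₁ = ⌊(a₀+mₖ₊₁)/dₖ₊₁⌋:
  k=1: m=41, d=9, a=9
  k=2: m=40, d=10, a=8
  k=3: m=40, d=9, a=9
  k=4: m=41, d=1, a=82
d=1 and a=2a₀=82 at k=4, so the next step gives (m, d) = (41, 9) again — its k=1 value — and the period has length 4.

[41; 9, 8, 9, 82]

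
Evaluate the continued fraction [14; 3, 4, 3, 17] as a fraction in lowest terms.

Fold from the inside: start with 17/1.
  3 + 1/17 = 52/17
  4 + 17/52 = 225/52
  3 + 52/225 = 727/225
  14 + 225/727 = 10403/727

10403/727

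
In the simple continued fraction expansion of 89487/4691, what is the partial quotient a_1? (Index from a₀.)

89487 = 19·4691 + 358   →  a_0 = 19
4691 = 13·358 + 37   →  a_1 = 13

13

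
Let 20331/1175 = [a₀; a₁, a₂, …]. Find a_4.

17

20331 = 17·1175 + 356   →  a_0 = 17
1175 = 3·356 + 107   →  a_1 = 3
356 = 3·107 + 35   →  a_2 = 3
107 = 3·35 + 2   →  a_3 = 3
35 = 17·2 + 1   →  a_4 = 17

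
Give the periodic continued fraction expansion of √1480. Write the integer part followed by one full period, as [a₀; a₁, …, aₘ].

a₀ = ⌊√1480⌋ = 38.
With m₀=0, d₀=1 and mₖ₊₁ = dₖaₖ − mₖ, dₖ₊₁ = (n − mₖ₊₁²)/dₖ, aₖ₊₁ = ⌊(a₀+mₖ₊₁)/dₖ₊₁⌋:
  k=1: m=38, d=36, a=2
  k=2: m=34, d=9, a=8
  k=3: m=38, d=4, a=19
  k=4: m=38, d=9, a=8
  k=5: m=34, d=36, a=2
  k=6: m=38, d=1, a=76
d=1 and a=2a₀=76 at k=6, so the next step gives (m, d) = (38, 36) again — its k=1 value — and the period has length 6.

[38; 2, 8, 19, 8, 2, 76]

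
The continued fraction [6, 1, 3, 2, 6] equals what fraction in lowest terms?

393/58

Using pₖ = aₖpₖ₋₁ + pₖ₋₂ and qₖ = aₖqₖ₋₁ + qₖ₋₂:
  k=0: a=6, p=6, q=1
  k=1: a=1, p=7, q=1
  k=2: a=3, p=27, q=4
  k=3: a=2, p=61, q=9
  k=4: a=6, p=393, q=58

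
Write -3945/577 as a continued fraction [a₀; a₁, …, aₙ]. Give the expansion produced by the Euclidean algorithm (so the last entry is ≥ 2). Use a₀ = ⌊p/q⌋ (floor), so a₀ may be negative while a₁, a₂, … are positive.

-3945 = -7·577 + 94
577 = 6·94 + 13
94 = 7·13 + 3
13 = 4·3 + 1
3 = 3·1 + 0  (stop)
So -3945/577 = [-7; 6, 7, 4, 3].

[-7; 6, 7, 4, 3]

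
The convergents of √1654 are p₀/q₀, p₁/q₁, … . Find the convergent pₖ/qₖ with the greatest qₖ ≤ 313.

√1654 = [40; 1, 2, 40, 2, 1, 80, …] (period length 6).
Convergents:
  p_0/q_0 = 40/1
  p_1/q_1 = 41/1
  p_2/q_2 = 122/3
  p_3/q_3 = 4921/121
  p_4/q_4 = 9964/245
  p_5/q_5 = 14885/366
q_4 = 245 ≤ 313 < 366 = q_5, so the answer is 9964/245.

9964/245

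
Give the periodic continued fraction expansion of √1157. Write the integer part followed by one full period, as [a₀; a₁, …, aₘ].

[34; 68]

a₀ = ⌊√1157⌋ = 34.
With m₀=0, d₀=1 and mₖ₊₁ = dₖaₖ − mₖ, dₖ₊₁ = (n − mₖ₊₁²)/dₖ, aₖ₊₁ = ⌊(a₀+mₖ₊₁)/dₖ₊₁⌋:
  k=1: m=34, d=1, a=68
d=1 and a=2a₀=68 at k=1, so the next step gives (m, d) = (34, 1) again — its k=1 value — and the period has length 1.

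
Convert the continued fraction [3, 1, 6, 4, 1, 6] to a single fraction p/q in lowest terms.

946/245

Using pₖ = aₖpₖ₋₁ + pₖ₋₂ and qₖ = aₖqₖ₋₁ + qₖ₋₂:
  k=0: a=3, p=3, q=1
  k=1: a=1, p=4, q=1
  k=2: a=6, p=27, q=7
  k=3: a=4, p=112, q=29
  k=4: a=1, p=139, q=36
  k=5: a=6, p=946, q=245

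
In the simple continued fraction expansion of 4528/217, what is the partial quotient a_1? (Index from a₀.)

4528 = 20·217 + 188   →  a_0 = 20
217 = 1·188 + 29   →  a_1 = 1

1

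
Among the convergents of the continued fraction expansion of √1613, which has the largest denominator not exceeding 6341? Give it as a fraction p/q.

119121/2966

√1613 = [40; 6, 6, 80, …] (period length 3).
Convergents:
  p_0/q_0 = 40/1
  p_1/q_1 = 241/6
  p_2/q_2 = 1486/37
  p_3/q_3 = 119121/2966
  p_4/q_4 = 716212/17833
q_3 = 2966 ≤ 6341 < 17833 = q_4, so the answer is 119121/2966.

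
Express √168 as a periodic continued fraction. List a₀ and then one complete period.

[12; 1, 24]

a₀ = ⌊√168⌋ = 12.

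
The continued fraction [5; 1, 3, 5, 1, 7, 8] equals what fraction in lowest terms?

Fold from the inside: start with 8/1.
  7 + 1/8 = 57/8
  1 + 8/57 = 65/57
  5 + 57/65 = 382/65
  3 + 65/382 = 1211/382
  1 + 382/1211 = 1593/1211
  5 + 1211/1593 = 9176/1593

9176/1593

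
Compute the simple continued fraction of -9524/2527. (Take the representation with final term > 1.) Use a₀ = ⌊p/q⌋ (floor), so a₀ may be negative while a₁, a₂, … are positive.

-9524 = -4*2527 + 584
2527 = 4*584 + 191
584 = 3*191 + 11
191 = 17*11 + 4
11 = 2*4 + 3
4 = 1*3 + 1
3 = 3*1 + 0  (stop)
So -9524/2527 = [-4; 4, 3, 17, 2, 1, 3].

[-4; 4, 3, 17, 2, 1, 3]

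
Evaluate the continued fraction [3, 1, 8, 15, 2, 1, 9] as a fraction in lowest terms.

15691/4034

Fold from the inside: start with 9/1.
  1 + 1/9 = 10/9
  2 + 9/10 = 29/10
  15 + 10/29 = 445/29
  8 + 29/445 = 3589/445
  1 + 445/3589 = 4034/3589
  3 + 3589/4034 = 15691/4034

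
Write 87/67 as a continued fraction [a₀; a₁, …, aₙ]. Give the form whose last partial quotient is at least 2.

[1; 3, 2, 1, 6]

87 = 1*67 + 20
67 = 3*20 + 7
20 = 2*7 + 6
7 = 1*6 + 1
6 = 6*1 + 0  (stop)
So 87/67 = [1; 3, 2, 1, 6].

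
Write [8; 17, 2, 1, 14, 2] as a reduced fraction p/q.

Using pₖ = aₖpₖ₋₁ + pₖ₋₂ and qₖ = aₖqₖ₋₁ + qₖ₋₂:
  k=0: a=8, p=8, q=1
  k=1: a=17, p=137, q=17
  k=2: a=2, p=282, q=35
  k=3: a=1, p=419, q=52
  k=4: a=14, p=6148, q=763
  k=5: a=2, p=12715, q=1578

12715/1578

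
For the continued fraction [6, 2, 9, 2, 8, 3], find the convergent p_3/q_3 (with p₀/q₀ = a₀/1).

259/40

Using pₖ = aₖpₖ₋₁ + pₖ₋₂, qₖ = aₖqₖ₋₁ + qₖ₋₂ (with p₋₁=1, p₋₂=0, q₋₁=0, q₋₂=1):
  k=0: a=6, p=6, q=1
  k=1: a=2, p=13, q=2
  k=2: a=9, p=123, q=19
  k=3: a=2, p=259, q=40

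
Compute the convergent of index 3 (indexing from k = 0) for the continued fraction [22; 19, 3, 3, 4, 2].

4256/193

Using pₖ = aₖpₖ₋₁ + pₖ₋₂, qₖ = aₖqₖ₋₁ + qₖ₋₂ (with p₋₁=1, p₋₂=0, q₋₁=0, q₋₂=1):
  k=0: a=22, p=22, q=1
  k=1: a=19, p=419, q=19
  k=2: a=3, p=1279, q=58
  k=3: a=3, p=4256, q=193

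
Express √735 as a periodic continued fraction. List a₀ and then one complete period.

[27; 9, 54]

a₀ = ⌊√735⌋ = 27.
With m₀=0, d₀=1 and mₖ₊₁ = dₖaₖ − mₖ, dₖ₊₁ = (n − mₖ₊₁²)/dₖ, aₖ₊₁ = ⌊(a₀+mₖ₊₁)/dₖ₊₁⌋:
  k=1: m=27, d=6, a=9
  k=2: m=27, d=1, a=54
d=1 and a=2a₀=54 at k=2, so the next step gives (m, d) = (27, 6) again — its k=1 value — and the period has length 2.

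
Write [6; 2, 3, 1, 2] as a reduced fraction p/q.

161/25

Fold from the inside: start with 2/1.
  1 + 1/2 = 3/2
  3 + 2/3 = 11/3
  2 + 3/11 = 25/11
  6 + 11/25 = 161/25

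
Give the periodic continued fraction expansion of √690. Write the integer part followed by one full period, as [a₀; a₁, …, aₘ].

[26; 3, 1, 2, 1, 3, 52]

a₀ = ⌊√690⌋ = 26.
With m₀=0, d₀=1 and mₖ₊₁ = dₖaₖ − mₖ, dₖ₊₁ = (n − mₖ₊₁²)/dₖ, aₖ₊₁ = ⌊(a₀+mₖ₊₁)/dₖ₊₁⌋:
  k=1: m=26, d=14, a=3
  k=2: m=16, d=31, a=1
  k=3: m=15, d=15, a=2
  k=4: m=15, d=31, a=1
  k=5: m=16, d=14, a=3
  k=6: m=26, d=1, a=52
d=1 and a=2a₀=52 at k=6, so the next step gives (m, d) = (26, 14) again — its k=1 value — and the period has length 6.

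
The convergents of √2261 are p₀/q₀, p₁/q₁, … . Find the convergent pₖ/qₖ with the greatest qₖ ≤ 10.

√2261 = [47; 1, 1, 4, 1, 1, 94, …] (period length 6).
Convergents:
  p_0/q_0 = 47/1
  p_1/q_1 = 48/1
  p_2/q_2 = 95/2
  p_3/q_3 = 428/9
  p_4/q_4 = 523/11
q_3 = 9 ≤ 10 < 11 = q_4, so the answer is 428/9.

428/9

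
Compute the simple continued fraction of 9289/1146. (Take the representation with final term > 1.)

[8; 9, 2, 8, 7]

9289 = 8×1146 + 121
1146 = 9×121 + 57
121 = 2×57 + 7
57 = 8×7 + 1
7 = 7×1 + 0  (stop)
So 9289/1146 = [8; 9, 2, 8, 7].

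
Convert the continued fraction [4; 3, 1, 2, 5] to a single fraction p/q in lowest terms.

252/59

Using pₖ = aₖpₖ₋₁ + pₖ₋₂ and qₖ = aₖqₖ₋₁ + qₖ₋₂:
  k=0: a=4, p=4, q=1
  k=1: a=3, p=13, q=3
  k=2: a=1, p=17, q=4
  k=3: a=2, p=47, q=11
  k=4: a=5, p=252, q=59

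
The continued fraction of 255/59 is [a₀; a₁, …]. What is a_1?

255 = 4·59 + 19   →  a_0 = 4
59 = 3·19 + 2   →  a_1 = 3

3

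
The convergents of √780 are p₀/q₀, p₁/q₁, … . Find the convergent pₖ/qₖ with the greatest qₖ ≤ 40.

391/14

√780 = [27; 1, 12, 1, 54, …] (period length 4).
Convergents:
  p_0/q_0 = 27/1
  p_1/q_1 = 28/1
  p_2/q_2 = 363/13
  p_3/q_3 = 391/14
  p_4/q_4 = 21477/769
q_3 = 14 ≤ 40 < 769 = q_4, so the answer is 391/14.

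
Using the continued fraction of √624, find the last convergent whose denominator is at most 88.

1249/50

√624 = [24; 1, 48, …] (period length 2).
Convergents:
  p_0/q_0 = 24/1
  p_1/q_1 = 25/1
  p_2/q_2 = 1224/49
  p_3/q_3 = 1249/50
  p_4/q_4 = 61176/2449
q_3 = 50 ≤ 88 < 2449 = q_4, so the answer is 1249/50.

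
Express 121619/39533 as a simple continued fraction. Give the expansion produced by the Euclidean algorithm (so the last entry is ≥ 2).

121619 = 3*39533 + 3020
39533 = 13*3020 + 273
3020 = 11*273 + 17
273 = 16*17 + 1
17 = 17*1 + 0  (stop)
So 121619/39533 = [3; 13, 11, 16, 17].

[3; 13, 11, 16, 17]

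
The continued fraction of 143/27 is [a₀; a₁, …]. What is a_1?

143 = 5·27 + 8   →  a_0 = 5
27 = 3·8 + 3   →  a_1 = 3

3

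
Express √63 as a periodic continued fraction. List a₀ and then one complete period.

a₀ = ⌊√63⌋ = 7.
With m₀=0, d₀=1 and mₖ₊₁ = dₖaₖ − mₖ, dₖ₊₁ = (n − mₖ₊₁²)/dₖ, aₖ₊₁ = ⌊(a₀+mₖ₊₁)/dₖ₊₁⌋:
  k=1: m=7, d=14, a=1
  k=2: m=7, d=1, a=14
d=1 and a=2a₀=14 at k=2, so the next step gives (m, d) = (7, 14) again — its k=1 value — and the period has length 2.

[7; 1, 14]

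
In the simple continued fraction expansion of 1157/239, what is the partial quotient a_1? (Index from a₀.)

1157 = 4·239 + 201   →  a_0 = 4
239 = 1·201 + 38   →  a_1 = 1

1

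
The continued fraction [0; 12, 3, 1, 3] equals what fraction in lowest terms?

Using pₖ = aₖpₖ₋₁ + pₖ₋₂ and qₖ = aₖqₖ₋₁ + qₖ₋₂:
  k=0: a=0, p=0, q=1
  k=1: a=12, p=1, q=12
  k=2: a=3, p=3, q=37
  k=3: a=1, p=4, q=49
  k=4: a=3, p=15, q=184

15/184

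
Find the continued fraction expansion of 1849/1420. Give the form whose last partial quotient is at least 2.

[1; 3, 3, 4, 2, 3, 4]

1849 = 1·1420 + 429
1420 = 3·429 + 133
429 = 3·133 + 30
133 = 4·30 + 13
30 = 2·13 + 4
13 = 3·4 + 1
4 = 4·1 + 0  (stop)
So 1849/1420 = [1; 3, 3, 4, 2, 3, 4].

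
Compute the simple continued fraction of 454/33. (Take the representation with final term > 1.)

454 = 13·33 + 25
33 = 1·25 + 8
25 = 3·8 + 1
8 = 8·1 + 0  (stop)
So 454/33 = [13; 1, 3, 8].

[13; 1, 3, 8]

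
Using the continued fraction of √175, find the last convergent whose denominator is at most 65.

463/35

√175 = [13; 4, 2, 1, 2, 4, 26, …] (period length 6).
Convergents:
  p_0/q_0 = 13/1
  p_1/q_1 = 53/4
  p_2/q_2 = 119/9
  p_3/q_3 = 172/13
  p_4/q_4 = 463/35
  p_5/q_5 = 2024/153
q_4 = 35 ≤ 65 < 153 = q_5, so the answer is 463/35.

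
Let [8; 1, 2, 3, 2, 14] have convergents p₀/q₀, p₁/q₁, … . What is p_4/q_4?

Using pₖ = aₖpₖ₋₁ + pₖ₋₂, qₖ = aₖqₖ₋₁ + qₖ₋₂ (with p₋₁=1, p₋₂=0, q₋₁=0, q₋₂=1):
  k=0: a=8, p=8, q=1
  k=1: a=1, p=9, q=1
  k=2: a=2, p=26, q=3
  k=3: a=3, p=87, q=10
  k=4: a=2, p=200, q=23

200/23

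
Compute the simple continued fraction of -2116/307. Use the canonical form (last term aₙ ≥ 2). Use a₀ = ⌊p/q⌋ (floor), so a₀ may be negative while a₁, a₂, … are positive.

[-7; 9, 3, 3, 3]

-2116 = -7*307 + 33
307 = 9*33 + 10
33 = 3*10 + 3
10 = 3*3 + 1
3 = 3*1 + 0  (stop)
So -2116/307 = [-7; 9, 3, 3, 3].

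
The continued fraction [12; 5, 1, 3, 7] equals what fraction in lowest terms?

2033/167

Using pₖ = aₖpₖ₋₁ + pₖ₋₂ and qₖ = aₖqₖ₋₁ + qₖ₋₂:
  k=0: a=12, p=12, q=1
  k=1: a=5, p=61, q=5
  k=2: a=1, p=73, q=6
  k=3: a=3, p=280, q=23
  k=4: a=7, p=2033, q=167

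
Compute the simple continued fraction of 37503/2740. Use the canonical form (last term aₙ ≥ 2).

[13; 1, 2, 5, 14, 12]

37503 = 13×2740 + 1883
2740 = 1×1883 + 857
1883 = 2×857 + 169
857 = 5×169 + 12
169 = 14×12 + 1
12 = 12×1 + 0  (stop)
So 37503/2740 = [13; 1, 2, 5, 14, 12].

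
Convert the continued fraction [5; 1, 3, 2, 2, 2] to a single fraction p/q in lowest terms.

Using pₖ = aₖpₖ₋₁ + pₖ₋₂ and qₖ = aₖqₖ₋₁ + qₖ₋₂:
  k=0: a=5, p=5, q=1
  k=1: a=1, p=6, q=1
  k=2: a=3, p=23, q=4
  k=3: a=2, p=52, q=9
  k=4: a=2, p=127, q=22
  k=5: a=2, p=306, q=53

306/53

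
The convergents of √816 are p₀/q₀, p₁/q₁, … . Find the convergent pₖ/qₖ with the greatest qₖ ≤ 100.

√816 = [28; 1, 1, 3, 3, 3, 1, 1, 56, …] (period length 8).
Convergents:
  p_0/q_0 = 28/1
  p_1/q_1 = 29/1
  p_2/q_2 = 57/2
  p_3/q_3 = 200/7
  p_4/q_4 = 657/23
  p_5/q_5 = 2171/76
  p_6/q_6 = 2828/99
  p_7/q_7 = 4999/175
q_6 = 99 ≤ 100 < 175 = q_7, so the answer is 2828/99.

2828/99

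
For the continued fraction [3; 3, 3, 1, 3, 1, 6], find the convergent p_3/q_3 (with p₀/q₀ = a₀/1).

43/13

Using pₖ = aₖpₖ₋₁ + pₖ₋₂, qₖ = aₖqₖ₋₁ + qₖ₋₂ (with p₋₁=1, p₋₂=0, q₋₁=0, q₋₂=1):
  k=0: a=3, p=3, q=1
  k=1: a=3, p=10, q=3
  k=2: a=3, p=33, q=10
  k=3: a=1, p=43, q=13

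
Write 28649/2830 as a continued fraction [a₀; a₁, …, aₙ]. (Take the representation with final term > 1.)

[10; 8, 9, 5, 2, 3]

28649 = 10×2830 + 349
2830 = 8×349 + 38
349 = 9×38 + 7
38 = 5×7 + 3
7 = 2×3 + 1
3 = 3×1 + 0  (stop)
So 28649/2830 = [10; 8, 9, 5, 2, 3].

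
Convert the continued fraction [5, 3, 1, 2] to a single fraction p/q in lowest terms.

58/11

Fold from the inside: start with 2/1.
  1 + 1/2 = 3/2
  3 + 2/3 = 11/3
  5 + 3/11 = 58/11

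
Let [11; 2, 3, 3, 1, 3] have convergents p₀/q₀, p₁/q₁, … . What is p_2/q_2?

Using pₖ = aₖpₖ₋₁ + pₖ₋₂, qₖ = aₖqₖ₋₁ + qₖ₋₂ (with p₋₁=1, p₋₂=0, q₋₁=0, q₋₂=1):
  k=0: a=11, p=11, q=1
  k=1: a=2, p=23, q=2
  k=2: a=3, p=80, q=7

80/7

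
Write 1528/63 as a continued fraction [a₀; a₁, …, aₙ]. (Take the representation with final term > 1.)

1528 = 24*63 + 16
63 = 3*16 + 15
16 = 1*15 + 1
15 = 15*1 + 0  (stop)
So 1528/63 = [24; 3, 1, 15].

[24; 3, 1, 15]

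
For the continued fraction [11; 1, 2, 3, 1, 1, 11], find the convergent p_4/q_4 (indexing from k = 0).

Using pₖ = aₖpₖ₋₁ + pₖ₋₂, qₖ = aₖqₖ₋₁ + qₖ₋₂ (with p₋₁=1, p₋₂=0, q₋₁=0, q₋₂=1):
  k=0: a=11, p=11, q=1
  k=1: a=1, p=12, q=1
  k=2: a=2, p=35, q=3
  k=3: a=3, p=117, q=10
  k=4: a=1, p=152, q=13

152/13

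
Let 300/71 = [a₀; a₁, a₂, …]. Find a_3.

3

300 = 4·71 + 16   →  a_0 = 4
71 = 4·16 + 7   →  a_1 = 4
16 = 2·7 + 2   →  a_2 = 2
7 = 3·2 + 1   →  a_3 = 3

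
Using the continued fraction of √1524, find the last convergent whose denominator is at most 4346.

79209/2029

√1524 = [39; 26, 78, …] (period length 2).
Convergents:
  p_0/q_0 = 39/1
  p_1/q_1 = 1015/26
  p_2/q_2 = 79209/2029
  p_3/q_3 = 2060449/52780
q_2 = 2029 ≤ 4346 < 52780 = q_3, so the answer is 79209/2029.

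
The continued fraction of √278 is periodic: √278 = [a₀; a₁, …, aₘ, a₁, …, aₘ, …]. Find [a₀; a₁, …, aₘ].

a₀ = ⌊√278⌋ = 16.
With m₀=0, d₀=1 and mₖ₊₁ = dₖaₖ − mₖ, dₖ₊₁ = (n − mₖ₊₁²)/dₖ, aₖ₊₁ = ⌊(a₀+mₖ₊₁)/dₖ₊₁⌋:
  k=1: m=16, d=22, a=1
  k=2: m=6, d=11, a=2
  k=3: m=16, d=2, a=16
  k=4: m=16, d=11, a=2
  k=5: m=6, d=22, a=1
  k=6: m=16, d=1, a=32
d=1 and a=2a₀=32 at k=6, so the next step gives (m, d) = (16, 22) again — its k=1 value — and the period has length 6.

[16; 1, 2, 16, 2, 1, 32]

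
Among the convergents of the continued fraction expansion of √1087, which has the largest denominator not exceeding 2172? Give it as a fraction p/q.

√1087 = [32; 1, 31, 1, 64, …] (period length 4).
Convergents:
  p_0/q_0 = 32/1
  p_1/q_1 = 33/1
  p_2/q_2 = 1055/32
  p_3/q_3 = 1088/33
  p_4/q_4 = 70687/2144
  p_5/q_5 = 71775/2177
q_4 = 2144 ≤ 2172 < 2177 = q_5, so the answer is 70687/2144.

70687/2144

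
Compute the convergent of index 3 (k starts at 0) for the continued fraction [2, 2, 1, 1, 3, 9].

12/5

Using pₖ = aₖpₖ₋₁ + pₖ₋₂, qₖ = aₖqₖ₋₁ + qₖ₋₂ (with p₋₁=1, p₋₂=0, q₋₁=0, q₋₂=1):
  k=0: a=2, p=2, q=1
  k=1: a=2, p=5, q=2
  k=2: a=1, p=7, q=3
  k=3: a=1, p=12, q=5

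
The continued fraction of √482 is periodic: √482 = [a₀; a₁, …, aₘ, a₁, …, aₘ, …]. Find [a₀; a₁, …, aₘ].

a₀ = ⌊√482⌋ = 21.
With m₀=0, d₀=1 and mₖ₊₁ = dₖaₖ − mₖ, dₖ₊₁ = (n − mₖ₊₁²)/dₖ, aₖ₊₁ = ⌊(a₀+mₖ₊₁)/dₖ₊₁⌋:
  k=1: m=21, d=41, a=1
  k=2: m=20, d=2, a=20
  k=3: m=20, d=41, a=1
  k=4: m=21, d=1, a=42
d=1 and a=2a₀=42 at k=4, so the next step gives (m, d) = (21, 41) again — its k=1 value — and the period has length 4.

[21; 1, 20, 1, 42]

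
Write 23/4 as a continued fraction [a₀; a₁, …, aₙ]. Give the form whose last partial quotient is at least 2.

23 = 5·4 + 3
4 = 1·3 + 1
3 = 3·1 + 0  (stop)
So 23/4 = [5; 1, 3].

[5; 1, 3]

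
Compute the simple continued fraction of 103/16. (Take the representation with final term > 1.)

103 = 6·16 + 7
16 = 2·7 + 2
7 = 3·2 + 1
2 = 2·1 + 0  (stop)
So 103/16 = [6; 2, 3, 2].

[6; 2, 3, 2]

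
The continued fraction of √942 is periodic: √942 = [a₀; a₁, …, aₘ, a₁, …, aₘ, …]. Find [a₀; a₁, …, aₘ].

a₀ = ⌊√942⌋ = 30.

[30; 1, 2, 4, 20, 4, 2, 1, 60]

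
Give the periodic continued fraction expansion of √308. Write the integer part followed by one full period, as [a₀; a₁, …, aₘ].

a₀ = ⌊√308⌋ = 17.
With m₀=0, d₀=1 and mₖ₊₁ = dₖaₖ − mₖ, dₖ₊₁ = (n − mₖ₊₁²)/dₖ, aₖ₊₁ = ⌊(a₀+mₖ₊₁)/dₖ₊₁⌋:
  k=1: m=17, d=19, a=1
  k=2: m=2, d=16, a=1
  k=3: m=14, d=7, a=4
  k=4: m=14, d=16, a=1
  k=5: m=2, d=19, a=1
  k=6: m=17, d=1, a=34
d=1 and a=2a₀=34 at k=6, so the next step gives (m, d) = (17, 19) again — its k=1 value — and the period has length 6.

[17; 1, 1, 4, 1, 1, 34]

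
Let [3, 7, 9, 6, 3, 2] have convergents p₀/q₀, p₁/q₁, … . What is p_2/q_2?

Using pₖ = aₖpₖ₋₁ + pₖ₋₂, qₖ = aₖqₖ₋₁ + qₖ₋₂ (with p₋₁=1, p₋₂=0, q₋₁=0, q₋₂=1):
  k=0: a=3, p=3, q=1
  k=1: a=7, p=22, q=7
  k=2: a=9, p=201, q=64

201/64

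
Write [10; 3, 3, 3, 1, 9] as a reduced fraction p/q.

Using pₖ = aₖpₖ₋₁ + pₖ₋₂ and qₖ = aₖqₖ₋₁ + qₖ₋₂:
  k=0: a=10, p=10, q=1
  k=1: a=3, p=31, q=3
  k=2: a=3, p=103, q=10
  k=3: a=3, p=340, q=33
  k=4: a=1, p=443, q=43
  k=5: a=9, p=4327, q=420

4327/420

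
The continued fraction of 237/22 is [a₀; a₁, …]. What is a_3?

237 = 10·22 + 17   →  a_0 = 10
22 = 1·17 + 5   →  a_1 = 1
17 = 3·5 + 2   →  a_2 = 3
5 = 2·2 + 1   →  a_3 = 2

2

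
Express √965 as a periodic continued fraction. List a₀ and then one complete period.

a₀ = ⌊√965⌋ = 31.
With m₀=0, d₀=1 and mₖ₊₁ = dₖaₖ − mₖ, dₖ₊₁ = (n − mₖ₊₁²)/dₖ, aₖ₊₁ = ⌊(a₀+mₖ₊₁)/dₖ₊₁⌋:
  k=1: m=31, d=4, a=15
  k=2: m=29, d=31, a=1
  k=3: m=2, d=31, a=1
  k=4: m=29, d=4, a=15
  k=5: m=31, d=1, a=62
d=1 and a=2a₀=62 at k=5, so the next step gives (m, d) = (31, 4) again — its k=1 value — and the period has length 5.

[31; 15, 1, 1, 15, 62]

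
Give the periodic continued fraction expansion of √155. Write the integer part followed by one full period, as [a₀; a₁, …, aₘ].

a₀ = ⌊√155⌋ = 12.

[12; 2, 4, 2, 24]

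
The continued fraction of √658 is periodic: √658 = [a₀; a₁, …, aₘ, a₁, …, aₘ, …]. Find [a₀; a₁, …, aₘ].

a₀ = ⌊√658⌋ = 25.
With m₀=0, d₀=1 and mₖ₊₁ = dₖaₖ − mₖ, dₖ₊₁ = (n − mₖ₊₁²)/dₖ, aₖ₊₁ = ⌊(a₀+mₖ₊₁)/dₖ₊₁⌋:
  k=1: m=25, d=33, a=1
  k=2: m=8, d=18, a=1
  k=3: m=10, d=31, a=1
  k=4: m=21, d=7, a=6
  k=5: m=21, d=31, a=1
  k=6: m=10, d=18, a=1
  k=7: m=8, d=33, a=1
  k=8: m=25, d=1, a=50
d=1 and a=2a₀=50 at k=8, so the next step gives (m, d) = (25, 33) again — its k=1 value — and the period has length 8.

[25; 1, 1, 1, 6, 1, 1, 1, 50]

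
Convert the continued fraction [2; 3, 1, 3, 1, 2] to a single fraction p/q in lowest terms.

Using pₖ = aₖpₖ₋₁ + pₖ₋₂ and qₖ = aₖqₖ₋₁ + qₖ₋₂:
  k=0: a=2, p=2, q=1
  k=1: a=3, p=7, q=3
  k=2: a=1, p=9, q=4
  k=3: a=3, p=34, q=15
  k=4: a=1, p=43, q=19
  k=5: a=2, p=120, q=53

120/53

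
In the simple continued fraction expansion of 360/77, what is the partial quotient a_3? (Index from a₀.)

12

360 = 4·77 + 52   →  a_0 = 4
77 = 1·52 + 25   →  a_1 = 1
52 = 2·25 + 2   →  a_2 = 2
25 = 12·2 + 1   →  a_3 = 12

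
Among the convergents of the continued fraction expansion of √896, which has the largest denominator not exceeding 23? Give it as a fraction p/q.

√896 = [29; 1, 13, 1, 58, …] (period length 4).
Convergents:
  p_0/q_0 = 29/1
  p_1/q_1 = 30/1
  p_2/q_2 = 419/14
  p_3/q_3 = 449/15
  p_4/q_4 = 26461/884
q_3 = 15 ≤ 23 < 884 = q_4, so the answer is 449/15.

449/15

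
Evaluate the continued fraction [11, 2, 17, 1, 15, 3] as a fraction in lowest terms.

20756/1807

Fold from the inside: start with 3/1.
  15 + 1/3 = 46/3
  1 + 3/46 = 49/46
  17 + 46/49 = 879/49
  2 + 49/879 = 1807/879
  11 + 879/1807 = 20756/1807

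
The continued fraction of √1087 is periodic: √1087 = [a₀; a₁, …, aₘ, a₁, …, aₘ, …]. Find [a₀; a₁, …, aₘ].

a₀ = ⌊√1087⌋ = 32.

[32; 1, 31, 1, 64]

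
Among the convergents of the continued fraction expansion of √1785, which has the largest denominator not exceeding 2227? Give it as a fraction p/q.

57121/1352

√1785 = [42; 4, 84, …] (period length 2).
Convergents:
  p_0/q_0 = 42/1
  p_1/q_1 = 169/4
  p_2/q_2 = 14238/337
  p_3/q_3 = 57121/1352
  p_4/q_4 = 4812402/113905
q_3 = 1352 ≤ 2227 < 113905 = q_4, so the answer is 57121/1352.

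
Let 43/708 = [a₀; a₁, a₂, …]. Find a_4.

43 = 0·708 + 43   →  a_0 = 0
708 = 16·43 + 20   →  a_1 = 16
43 = 2·20 + 3   →  a_2 = 2
20 = 6·3 + 2   →  a_3 = 6
3 = 1·2 + 1   →  a_4 = 1

1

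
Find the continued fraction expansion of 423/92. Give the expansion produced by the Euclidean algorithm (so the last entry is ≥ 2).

423 = 4·92 + 55
92 = 1·55 + 37
55 = 1·37 + 18
37 = 2·18 + 1
18 = 18·1 + 0  (stop)
So 423/92 = [4; 1, 1, 2, 18].

[4; 1, 1, 2, 18]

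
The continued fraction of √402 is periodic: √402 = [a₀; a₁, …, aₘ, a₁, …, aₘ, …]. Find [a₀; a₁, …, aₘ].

a₀ = ⌊√402⌋ = 20.
With m₀=0, d₀=1 and mₖ₊₁ = dₖaₖ − mₖ, dₖ₊₁ = (n − mₖ₊₁²)/dₖ, aₖ₊₁ = ⌊(a₀+mₖ₊₁)/dₖ₊₁⌋:
  k=1: m=20, d=2, a=20
  k=2: m=20, d=1, a=40
d=1 and a=2a₀=40 at k=2, so the next step gives (m, d) = (20, 2) again — its k=1 value — and the period has length 2.

[20; 20, 40]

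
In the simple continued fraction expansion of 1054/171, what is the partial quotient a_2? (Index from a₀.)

1054 = 6·171 + 28   →  a_0 = 6
171 = 6·28 + 3   →  a_1 = 6
28 = 9·3 + 1   →  a_2 = 9

9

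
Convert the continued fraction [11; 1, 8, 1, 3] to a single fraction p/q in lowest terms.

Using pₖ = aₖpₖ₋₁ + pₖ₋₂ and qₖ = aₖqₖ₋₁ + qₖ₋₂:
  k=0: a=11, p=11, q=1
  k=1: a=1, p=12, q=1
  k=2: a=8, p=107, q=9
  k=3: a=1, p=119, q=10
  k=4: a=3, p=464, q=39

464/39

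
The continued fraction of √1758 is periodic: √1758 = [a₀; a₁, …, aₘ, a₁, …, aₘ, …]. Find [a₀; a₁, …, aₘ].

[41; 1, 12, 1, 82]

a₀ = ⌊√1758⌋ = 41.
With m₀=0, d₀=1 and mₖ₊₁ = dₖaₖ − mₖ, dₖ₊₁ = (n − mₖ₊₁²)/dₖ, aₖ₊₁ = ⌊(a₀+mₖ₊₁)/dₖ₊₁⌋:
  k=1: m=41, d=77, a=1
  k=2: m=36, d=6, a=12
  k=3: m=36, d=77, a=1
  k=4: m=41, d=1, a=82
d=1 and a=2a₀=82 at k=4, so the next step gives (m, d) = (41, 77) again — its k=1 value — and the period has length 4.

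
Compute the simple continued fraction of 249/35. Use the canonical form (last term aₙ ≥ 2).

249 = 7*35 + 4
35 = 8*4 + 3
4 = 1*3 + 1
3 = 3*1 + 0  (stop)
So 249/35 = [7; 8, 1, 3].

[7; 8, 1, 3]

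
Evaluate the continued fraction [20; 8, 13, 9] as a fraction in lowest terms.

Using pₖ = aₖpₖ₋₁ + pₖ₋₂ and qₖ = aₖqₖ₋₁ + qₖ₋₂:
  k=0: a=20, p=20, q=1
  k=1: a=8, p=161, q=8
  k=2: a=13, p=2113, q=105
  k=3: a=9, p=19178, q=953

19178/953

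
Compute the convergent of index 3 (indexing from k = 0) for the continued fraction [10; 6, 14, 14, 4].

Using pₖ = aₖpₖ₋₁ + pₖ₋₂, qₖ = aₖqₖ₋₁ + qₖ₋₂ (with p₋₁=1, p₋₂=0, q₋₁=0, q₋₂=1):
  k=0: a=10, p=10, q=1
  k=1: a=6, p=61, q=6
  k=2: a=14, p=864, q=85
  k=3: a=14, p=12157, q=1196

12157/1196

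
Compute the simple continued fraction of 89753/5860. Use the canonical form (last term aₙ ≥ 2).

[15; 3, 6, 6, 2, 2, 9]

89753 = 15·5860 + 1853
5860 = 3·1853 + 301
1853 = 6·301 + 47
301 = 6·47 + 19
47 = 2·19 + 9
19 = 2·9 + 1
9 = 9·1 + 0  (stop)
So 89753/5860 = [15; 3, 6, 6, 2, 2, 9].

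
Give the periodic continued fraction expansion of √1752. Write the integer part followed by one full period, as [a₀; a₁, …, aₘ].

a₀ = ⌊√1752⌋ = 41.
With m₀=0, d₀=1 and mₖ₊₁ = dₖaₖ − mₖ, dₖ₊₁ = (n − mₖ₊₁²)/dₖ, aₖ₊₁ = ⌊(a₀+mₖ₊₁)/dₖ₊₁⌋:
  k=1: m=41, d=71, a=1
  k=2: m=30, d=12, a=5
  k=3: m=30, d=71, a=1
  k=4: m=41, d=1, a=82
d=1 and a=2a₀=82 at k=4, so the next step gives (m, d) = (41, 71) again — its k=1 value — and the period has length 4.

[41; 1, 5, 1, 82]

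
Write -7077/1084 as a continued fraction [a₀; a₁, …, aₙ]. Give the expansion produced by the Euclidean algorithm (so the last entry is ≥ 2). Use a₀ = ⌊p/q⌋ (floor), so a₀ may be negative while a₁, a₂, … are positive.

[-7; 2, 8, 4, 7, 2]

-7077 = -7×1084 + 511
1084 = 2×511 + 62
511 = 8×62 + 15
62 = 4×15 + 2
15 = 7×2 + 1
2 = 2×1 + 0  (stop)
So -7077/1084 = [-7; 2, 8, 4, 7, 2].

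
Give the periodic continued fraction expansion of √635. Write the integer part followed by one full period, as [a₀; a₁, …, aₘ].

[25; 5, 50]

a₀ = ⌊√635⌋ = 25.
With m₀=0, d₀=1 and mₖ₊₁ = dₖaₖ − mₖ, dₖ₊₁ = (n − mₖ₊₁²)/dₖ, aₖ₊₁ = ⌊(a₀+mₖ₊₁)/dₖ₊₁⌋:
  k=1: m=25, d=10, a=5
  k=2: m=25, d=1, a=50
d=1 and a=2a₀=50 at k=2, so the next step gives (m, d) = (25, 10) again — its k=1 value — and the period has length 2.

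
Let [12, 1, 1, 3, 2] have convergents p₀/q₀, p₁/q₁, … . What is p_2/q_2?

Using pₖ = aₖpₖ₋₁ + pₖ₋₂, qₖ = aₖqₖ₋₁ + qₖ₋₂ (with p₋₁=1, p₋₂=0, q₋₁=0, q₋₂=1):
  k=0: a=12, p=12, q=1
  k=1: a=1, p=13, q=1
  k=2: a=1, p=25, q=2

25/2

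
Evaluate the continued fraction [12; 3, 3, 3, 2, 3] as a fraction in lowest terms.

3211/261

Fold from the inside: start with 3/1.
  2 + 1/3 = 7/3
  3 + 3/7 = 24/7
  3 + 7/24 = 79/24
  3 + 24/79 = 261/79
  12 + 79/261 = 3211/261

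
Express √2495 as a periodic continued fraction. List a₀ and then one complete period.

[49; 1, 18, 1, 98]

a₀ = ⌊√2495⌋ = 49.
With m₀=0, d₀=1 and mₖ₊₁ = dₖaₖ − mₖ, dₖ₊₁ = (n − mₖ₊₁²)/dₖ, aₖ₊₁ = ⌊(a₀+mₖ₊₁)/dₖ₊₁⌋:
  k=1: m=49, d=94, a=1
  k=2: m=45, d=5, a=18
  k=3: m=45, d=94, a=1
  k=4: m=49, d=1, a=98
d=1 and a=2a₀=98 at k=4, so the next step gives (m, d) = (49, 94) again — its k=1 value — and the period has length 4.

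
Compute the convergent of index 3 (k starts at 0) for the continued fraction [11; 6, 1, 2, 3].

Using pₖ = aₖpₖ₋₁ + pₖ₋₂, qₖ = aₖqₖ₋₁ + qₖ₋₂ (with p₋₁=1, p₋₂=0, q₋₁=0, q₋₂=1):
  k=0: a=11, p=11, q=1
  k=1: a=6, p=67, q=6
  k=2: a=1, p=78, q=7
  k=3: a=2, p=223, q=20

223/20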